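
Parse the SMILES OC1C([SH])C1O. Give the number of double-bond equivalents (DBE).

1

Degree of unsaturation = (number of rings) + (number of π bonds).
Ring closures in the SMILES: 1.
π bonds: none → 0 DoU from unsaturation.
Total DoU = 1 + 0 = 1.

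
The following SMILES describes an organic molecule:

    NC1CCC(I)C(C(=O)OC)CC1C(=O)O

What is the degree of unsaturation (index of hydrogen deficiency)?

3

Molecular formula: C10H16INO4.
DoU = (2C + 2 + N − H − X) / 2, where X is the halogen count and O/S are ignored.
    = (2·10 + 2 + 1 − 16 − 1) / 2 = 6 / 2 = 3.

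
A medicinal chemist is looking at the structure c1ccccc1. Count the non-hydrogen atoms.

6

Every atom symbol written in the SMILES (organic subset) is one heavy atom; implicit H are not written.
Heavy atoms by element → C:6.
Total: 6.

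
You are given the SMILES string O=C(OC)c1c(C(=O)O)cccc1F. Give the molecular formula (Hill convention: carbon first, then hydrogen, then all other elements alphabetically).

Walk through each heavy atom and fill implicit hydrogens from standard valence (C 4, N 3, O 2, S 2, halogen 1); for lowercase aromatic atoms, an aromatic c carries 1 H when it has two neighbours and 0 H with three, and aromatic n carries 0 H:
  atom 1: O, bond orders sum to 2 (valence 2) → 0 H
  atom 2: C, bond orders sum to 4 (valence 4) → 0 H
  atom 3: O, bond orders sum to 2 (valence 2) → 0 H
  atom 4: C, bond orders sum to 1 (valence 4) → 3 H
  atom 5: aromatic c, 3 neighbours → 0 H
  atom 6: aromatic c, 3 neighbours → 0 H
  atom 7: C, bond orders sum to 4 (valence 4) → 0 H
  atom 8: O, bond orders sum to 2 (valence 2) → 0 H
  atom 9: O, bond orders sum to 1 (valence 2) → 1 H
  atom 10: aromatic c, 2 neighbours → 1 H
  atom 11: aromatic c, 2 neighbours → 1 H
  atom 12: aromatic c, 2 neighbours → 1 H
  atom 13: aromatic c, 3 neighbours → 0 H
  atom 14: F (halogen, monovalent) → 0 H
Totals → C:9, H:7, F:1, O:4.

C9H7FO4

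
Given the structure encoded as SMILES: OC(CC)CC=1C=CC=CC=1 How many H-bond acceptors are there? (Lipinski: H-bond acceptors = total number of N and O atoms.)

N atoms: 0; O atoms: 1.
Lipinski HBA = 0 + 1 = 1.

1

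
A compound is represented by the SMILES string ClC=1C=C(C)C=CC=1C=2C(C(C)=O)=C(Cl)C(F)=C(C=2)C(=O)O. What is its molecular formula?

C16H11Cl2FO3

Walk through each heavy atom and fill implicit hydrogens from standard valence (C 4, N 3, O 2, S 2, halogen 1):
  atom 1: Cl (halogen, monovalent) → 0 H
  atom 2: C, bond orders sum to 4 (valence 4) → 0 H
  atom 3: C, bond orders sum to 3 (valence 4) → 1 H
  atom 4: C, bond orders sum to 4 (valence 4) → 0 H
  atom 5: C, bond orders sum to 1 (valence 4) → 3 H
  atom 6: C, bond orders sum to 3 (valence 4) → 1 H
  atom 7: C, bond orders sum to 3 (valence 4) → 1 H
  atom 8: C, bond orders sum to 4 (valence 4) → 0 H
  atom 9: C, bond orders sum to 4 (valence 4) → 0 H
  atom 10: C, bond orders sum to 4 (valence 4) → 0 H
  atom 11: C, bond orders sum to 4 (valence 4) → 0 H
  atom 12: C, bond orders sum to 1 (valence 4) → 3 H
  atom 13: O, bond orders sum to 2 (valence 2) → 0 H
  atom 14: C, bond orders sum to 4 (valence 4) → 0 H
  atom 15: Cl (halogen, monovalent) → 0 H
  atom 16: C, bond orders sum to 4 (valence 4) → 0 H
  atom 17: F (halogen, monovalent) → 0 H
  atom 18: C, bond orders sum to 4 (valence 4) → 0 H
  atom 19: C, bond orders sum to 3 (valence 4) → 1 H
  atom 20: C, bond orders sum to 4 (valence 4) → 0 H
  atom 21: O, bond orders sum to 2 (valence 2) → 0 H
  atom 22: O, bond orders sum to 1 (valence 2) → 1 H
Totals → C:16, H:11, Cl:2, F:1, O:3.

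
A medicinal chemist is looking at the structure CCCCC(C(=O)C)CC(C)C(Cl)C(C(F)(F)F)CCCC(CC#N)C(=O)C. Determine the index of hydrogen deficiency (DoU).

4

Molecular formula: C21H33ClF3NO2.
DoU = (2C + 2 + N − H − X) / 2, where X is the halogen count and O/S are ignored.
    = (2·21 + 2 + 1 − 33 − 4) / 2 = 8 / 2 = 4.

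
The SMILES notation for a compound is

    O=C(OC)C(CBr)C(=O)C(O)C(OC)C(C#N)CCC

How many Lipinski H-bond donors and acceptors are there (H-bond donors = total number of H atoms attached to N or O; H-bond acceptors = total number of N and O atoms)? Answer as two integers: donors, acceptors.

Donors: find every N or O and count the H atoms it carries.
  atom 1 (O): bond orders sum to 2 → 0 H
  atom 3 (O): bond orders sum to 2 → 0 H
  atom 9 (O): bond orders sum to 2 → 0 H
  atom 11 (O): bond orders sum to 1 → 1 H
  atom 13 (O): bond orders sum to 2 → 0 H
  atom 17 (N): bond orders sum to 3 → 0 H
Lipinski HBD = 1.
Acceptors: N atoms = 1, O atoms = 5 → HBA = 6.

1, 6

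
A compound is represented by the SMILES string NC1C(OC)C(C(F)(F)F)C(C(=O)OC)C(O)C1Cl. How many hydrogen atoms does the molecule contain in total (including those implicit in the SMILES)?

15

Walk through each heavy atom and fill implicit hydrogens from standard valence (C 4, N 3, O 2, S 2, halogen 1):
  atom 1: N, bond orders sum to 1 (valence 3) → 2 H
  atom 2: C, bond orders sum to 3 (valence 4) → 1 H
  atom 3: C, bond orders sum to 3 (valence 4) → 1 H
  atom 4: O, bond orders sum to 2 (valence 2) → 0 H
  atom 5: C, bond orders sum to 1 (valence 4) → 3 H
  atom 6: C, bond orders sum to 3 (valence 4) → 1 H
  atom 7: C, bond orders sum to 4 (valence 4) → 0 H
  atom 8: F (halogen, monovalent) → 0 H
  atom 9: F (halogen, monovalent) → 0 H
  atom 10: F (halogen, monovalent) → 0 H
  atom 11: C, bond orders sum to 3 (valence 4) → 1 H
  atom 12: C, bond orders sum to 4 (valence 4) → 0 H
  atom 13: O, bond orders sum to 2 (valence 2) → 0 H
  atom 14: O, bond orders sum to 2 (valence 2) → 0 H
  atom 15: C, bond orders sum to 1 (valence 4) → 3 H
  atom 16: C, bond orders sum to 3 (valence 4) → 1 H
  atom 17: O, bond orders sum to 1 (valence 2) → 1 H
  atom 18: C, bond orders sum to 3 (valence 4) → 1 H
  atom 19: Cl (halogen, monovalent) → 0 H
Total hydrogens: 15.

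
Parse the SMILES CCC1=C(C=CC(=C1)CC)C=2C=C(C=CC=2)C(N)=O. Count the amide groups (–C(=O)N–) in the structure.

The amide motif appears at heavy-atom position 17 in the SMILES.
Amide count: 1.

1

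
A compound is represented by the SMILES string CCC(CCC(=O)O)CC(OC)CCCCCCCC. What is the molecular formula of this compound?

C17H34O3

Walk through each heavy atom and fill implicit hydrogens from standard valence (C 4, N 3, O 2, S 2, halogen 1):
  atom 1: C, bond orders sum to 1 (valence 4) → 3 H
  atom 2: C, bond orders sum to 2 (valence 4) → 2 H
  atom 3: C, bond orders sum to 3 (valence 4) → 1 H
  atom 4: C, bond orders sum to 2 (valence 4) → 2 H
  atom 5: C, bond orders sum to 2 (valence 4) → 2 H
  atom 6: C, bond orders sum to 4 (valence 4) → 0 H
  atom 7: O, bond orders sum to 2 (valence 2) → 0 H
  atom 8: O, bond orders sum to 1 (valence 2) → 1 H
  atom 9: C, bond orders sum to 2 (valence 4) → 2 H
  atom 10: C, bond orders sum to 3 (valence 4) → 1 H
  atom 11: O, bond orders sum to 2 (valence 2) → 0 H
  atom 12: C, bond orders sum to 1 (valence 4) → 3 H
  atom 13: C, bond orders sum to 2 (valence 4) → 2 H
  atom 14: C, bond orders sum to 2 (valence 4) → 2 H
  atom 15: C, bond orders sum to 2 (valence 4) → 2 H
  atom 16: C, bond orders sum to 2 (valence 4) → 2 H
  atom 17: C, bond orders sum to 2 (valence 4) → 2 H
  atom 18: C, bond orders sum to 2 (valence 4) → 2 H
  atom 19: C, bond orders sum to 2 (valence 4) → 2 H
  atom 20: C, bond orders sum to 1 (valence 4) → 3 H
Totals → C:17, H:34, O:3.
In Hill order: C17H34O3.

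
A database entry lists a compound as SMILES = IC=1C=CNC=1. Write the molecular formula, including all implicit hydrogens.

C4H4IN

Walk through each heavy atom and fill implicit hydrogens from standard valence (C 4, N 3, O 2, S 2, halogen 1):
  atom 1: I (halogen, monovalent) → 0 H
  atom 2: C, bond orders sum to 4 (valence 4) → 0 H
  atom 3: C, bond orders sum to 3 (valence 4) → 1 H
  atom 4: C, bond orders sum to 3 (valence 4) → 1 H
  atom 5: N, bond orders sum to 2 (valence 3) → 1 H
  atom 6: C, bond orders sum to 3 (valence 4) → 1 H
Totals → C:4, H:4, I:1, N:1.
In Hill order: C4H4IN.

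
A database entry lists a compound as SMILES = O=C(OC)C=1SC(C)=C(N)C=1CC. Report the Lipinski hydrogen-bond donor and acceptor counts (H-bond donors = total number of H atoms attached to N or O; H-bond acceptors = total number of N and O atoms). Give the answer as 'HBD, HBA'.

2, 3

Donors: find every N or O and count the H atoms it carries.
  atom 1 (O): bond orders sum to 2 → 0 H
  atom 3 (O): bond orders sum to 2 → 0 H
  atom 10 (N): bond orders sum to 1 → 2 H
Lipinski HBD = 2.
Acceptors: N atoms = 1, O atoms = 2 → HBA = 3.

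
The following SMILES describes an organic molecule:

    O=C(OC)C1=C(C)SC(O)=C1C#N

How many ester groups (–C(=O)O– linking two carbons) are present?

The ester motif appears at heavy-atom position 2 in the SMILES.
Other groups present: 1 hydroxyl, 1 nitrile.
Ester count: 1.

1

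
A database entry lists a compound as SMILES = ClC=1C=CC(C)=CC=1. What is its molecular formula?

C7H7Cl

Walk through each heavy atom and fill implicit hydrogens from standard valence (C 4, N 3, O 2, S 2, halogen 1):
  atom 1: Cl (halogen, monovalent) → 0 H
  atom 2: C, bond orders sum to 4 (valence 4) → 0 H
  atom 3: C, bond orders sum to 3 (valence 4) → 1 H
  atom 4: C, bond orders sum to 3 (valence 4) → 1 H
  atom 5: C, bond orders sum to 4 (valence 4) → 0 H
  atom 6: C, bond orders sum to 1 (valence 4) → 3 H
  atom 7: C, bond orders sum to 3 (valence 4) → 1 H
  atom 8: C, bond orders sum to 3 (valence 4) → 1 H
Totals → C:7, H:7, Cl:1.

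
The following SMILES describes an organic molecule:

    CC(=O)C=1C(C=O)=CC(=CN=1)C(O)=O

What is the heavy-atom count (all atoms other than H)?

14

Every atom symbol written in the SMILES (organic subset) is one heavy atom; implicit H are not written.
Heavy atoms by element → C:9, N:1, O:4.
Total: 14.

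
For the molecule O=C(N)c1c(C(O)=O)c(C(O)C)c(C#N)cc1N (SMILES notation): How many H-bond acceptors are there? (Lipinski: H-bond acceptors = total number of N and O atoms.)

7

N atoms: 3; O atoms: 4.
Lipinski HBA = 3 + 4 = 7.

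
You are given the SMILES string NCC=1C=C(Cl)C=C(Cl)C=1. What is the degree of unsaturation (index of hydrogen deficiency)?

Molecular formula: C7H7Cl2N.
DoU = (2C + 2 + N − H − X) / 2, where X is the halogen count and O/S are ignored.
    = (2·7 + 2 + 1 − 7 − 2) / 2 = 8 / 2 = 4.

4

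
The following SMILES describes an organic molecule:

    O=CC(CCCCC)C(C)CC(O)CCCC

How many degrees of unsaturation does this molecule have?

1

Molecular formula: C15H30O2.
DoU = (2C + 2 + N − H − X) / 2, where X is the halogen count and O/S are ignored.
    = (2·15 + 2 + 0 − 30 − 0) / 2 = 2 / 2 = 1.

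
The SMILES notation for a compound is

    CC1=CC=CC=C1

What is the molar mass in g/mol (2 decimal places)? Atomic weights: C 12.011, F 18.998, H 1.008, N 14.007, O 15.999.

First, the molecular formula is C7H8 (counting implicit H from valence).
  C: 7 × 12.011 = 84.077
  H: 8 × 1.008 = 8.064
Sum: 7×12.011 + 8×1.008 = 92.141 → 92.14 g/mol.

92.14 g/mol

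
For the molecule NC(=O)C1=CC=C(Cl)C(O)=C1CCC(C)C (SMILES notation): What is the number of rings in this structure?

1

In SMILES, each pair of matching ring-closure digits denotes one ring-closing bond; the number of such bonds equals the number of independent rings.
Ring-closure bonds here: 1.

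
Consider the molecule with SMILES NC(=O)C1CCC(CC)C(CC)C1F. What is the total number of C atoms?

11

Count every carbon token in the SMILES (each C, including those in ring-closure positions and inside branches).
Carbon count: 11.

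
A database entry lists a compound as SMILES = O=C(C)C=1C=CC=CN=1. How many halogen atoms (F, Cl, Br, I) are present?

Scan the SMILES for the halogen motif — none present.
Groups that are present: 1 ketone.

0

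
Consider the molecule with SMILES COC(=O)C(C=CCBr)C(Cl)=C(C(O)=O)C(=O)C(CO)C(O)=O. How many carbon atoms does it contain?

Count every carbon token in the SMILES (each C, including those in ring-closure positions and inside branches).
Carbon count: 13.

13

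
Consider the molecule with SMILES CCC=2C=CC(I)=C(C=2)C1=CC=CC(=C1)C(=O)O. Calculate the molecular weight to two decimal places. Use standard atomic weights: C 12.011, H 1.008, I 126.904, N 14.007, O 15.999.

First, the molecular formula is C15H13IO2 (counting implicit H from valence).
  C: 15 × 12.011 = 180.165
  H: 13 × 1.008 = 13.104
  I: 1 × 126.904 = 126.904
  O: 2 × 15.999 = 31.998
Sum: 15×12.011 + 13×1.008 + 1×126.904 + 2×15.999 = 352.171 → 352.17 g/mol.

352.17 g/mol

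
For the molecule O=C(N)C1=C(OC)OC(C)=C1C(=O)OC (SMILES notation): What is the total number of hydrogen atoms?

11

Walk through each heavy atom and fill implicit hydrogens from standard valence (C 4, N 3, O 2, S 2, halogen 1):
  atom 1: O, bond orders sum to 2 (valence 2) → 0 H
  atom 2: C, bond orders sum to 4 (valence 4) → 0 H
  atom 3: N, bond orders sum to 1 (valence 3) → 2 H
  atom 4: C, bond orders sum to 4 (valence 4) → 0 H
  atom 5: C, bond orders sum to 4 (valence 4) → 0 H
  atom 6: O, bond orders sum to 2 (valence 2) → 0 H
  atom 7: C, bond orders sum to 1 (valence 4) → 3 H
  atom 8: O, bond orders sum to 2 (valence 2) → 0 H
  atom 9: C, bond orders sum to 4 (valence 4) → 0 H
  atom 10: C, bond orders sum to 1 (valence 4) → 3 H
  atom 11: C, bond orders sum to 4 (valence 4) → 0 H
  atom 12: C, bond orders sum to 4 (valence 4) → 0 H
  atom 13: O, bond orders sum to 2 (valence 2) → 0 H
  atom 14: O, bond orders sum to 2 (valence 2) → 0 H
  atom 15: C, bond orders sum to 1 (valence 4) → 3 H
Total hydrogens: 11.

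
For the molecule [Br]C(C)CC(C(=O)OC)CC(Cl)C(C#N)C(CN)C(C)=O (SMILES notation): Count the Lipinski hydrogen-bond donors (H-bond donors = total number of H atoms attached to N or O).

Donors: find every N or O and count the H atoms it carries.
  atom 7 (O): bond orders sum to 2 → 0 H
  atom 8 (O): bond orders sum to 2 → 0 H
  atom 15 (N): bond orders sum to 3 → 0 H
  atom 18 (N): bond orders sum to 1 → 2 H
  atom 21 (O): bond orders sum to 2 → 0 H
Lipinski HBD = 2.

2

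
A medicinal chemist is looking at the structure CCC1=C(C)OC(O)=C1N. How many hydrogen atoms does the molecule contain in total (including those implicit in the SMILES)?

11

Walk through each heavy atom and fill implicit hydrogens from standard valence (C 4, N 3, O 2, S 2, halogen 1):
  atom 1: C, bond orders sum to 1 (valence 4) → 3 H
  atom 2: C, bond orders sum to 2 (valence 4) → 2 H
  atom 3: C, bond orders sum to 4 (valence 4) → 0 H
  atom 4: C, bond orders sum to 4 (valence 4) → 0 H
  atom 5: C, bond orders sum to 1 (valence 4) → 3 H
  atom 6: O, bond orders sum to 2 (valence 2) → 0 H
  atom 7: C, bond orders sum to 4 (valence 4) → 0 H
  atom 8: O, bond orders sum to 1 (valence 2) → 1 H
  atom 9: C, bond orders sum to 4 (valence 4) → 0 H
  atom 10: N, bond orders sum to 1 (valence 3) → 2 H
Total hydrogens: 11.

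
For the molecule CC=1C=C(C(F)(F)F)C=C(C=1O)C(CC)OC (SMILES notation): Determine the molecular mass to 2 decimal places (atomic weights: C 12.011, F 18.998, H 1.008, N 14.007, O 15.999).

248.24 g/mol

First, the molecular formula is C12H15F3O2 (counting implicit H from valence).
  C: 12 × 12.011 = 144.132
  F: 3 × 18.998 = 56.994
  H: 15 × 1.008 = 15.120
  O: 2 × 15.999 = 31.998
Sum: 12×12.011 + 3×18.998 + 15×1.008 + 2×15.999 = 248.244 → 248.24 g/mol.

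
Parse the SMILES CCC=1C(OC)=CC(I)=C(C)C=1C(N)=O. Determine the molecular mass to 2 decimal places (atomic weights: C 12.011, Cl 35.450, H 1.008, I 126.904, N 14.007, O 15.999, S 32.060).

First, the molecular formula is C11H14INO2 (counting implicit H from valence).
  C: 11 × 12.011 = 132.121
  H: 14 × 1.008 = 14.112
  I: 1 × 126.904 = 126.904
  N: 1 × 14.007 = 14.007
  O: 2 × 15.999 = 31.998
Sum: 11×12.011 + 14×1.008 + 1×126.904 + 1×14.007 + 2×15.999 = 319.142 → 319.14 g/mol.

319.14 g/mol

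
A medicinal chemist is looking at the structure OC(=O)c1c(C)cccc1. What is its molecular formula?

C8H8O2

Walk through each heavy atom and fill implicit hydrogens from standard valence (C 4, N 3, O 2, S 2, halogen 1); for lowercase aromatic atoms, an aromatic c carries 1 H when it has two neighbours and 0 H with three, and aromatic n carries 0 H:
  atom 1: O, bond orders sum to 1 (valence 2) → 1 H
  atom 2: C, bond orders sum to 4 (valence 4) → 0 H
  atom 3: O, bond orders sum to 2 (valence 2) → 0 H
  atom 4: aromatic c, 3 neighbours → 0 H
  atom 5: aromatic c, 3 neighbours → 0 H
  atom 6: C, bond orders sum to 1 (valence 4) → 3 H
  atom 7: aromatic c, 2 neighbours → 1 H
  atom 8: aromatic c, 2 neighbours → 1 H
  atom 9: aromatic c, 2 neighbours → 1 H
  atom 10: aromatic c, 2 neighbours → 1 H
Totals → C:8, H:8, O:2.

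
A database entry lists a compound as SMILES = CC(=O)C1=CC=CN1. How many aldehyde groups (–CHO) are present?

0

Scan the SMILES for the aldehyde motif — none present.
Groups that are present: 1 ketone.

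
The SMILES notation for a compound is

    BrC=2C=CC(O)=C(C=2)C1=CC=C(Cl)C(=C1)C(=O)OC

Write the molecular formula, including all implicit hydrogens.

Walk through each heavy atom and fill implicit hydrogens from standard valence (C 4, N 3, O 2, S 2, halogen 1):
  atom 1: Br (halogen, monovalent) → 0 H
  atom 2: C, bond orders sum to 4 (valence 4) → 0 H
  atom 3: C, bond orders sum to 3 (valence 4) → 1 H
  atom 4: C, bond orders sum to 3 (valence 4) → 1 H
  atom 5: C, bond orders sum to 4 (valence 4) → 0 H
  atom 6: O, bond orders sum to 1 (valence 2) → 1 H
  atom 7: C, bond orders sum to 4 (valence 4) → 0 H
  atom 8: C, bond orders sum to 3 (valence 4) → 1 H
  atom 9: C, bond orders sum to 4 (valence 4) → 0 H
  atom 10: C, bond orders sum to 3 (valence 4) → 1 H
  atom 11: C, bond orders sum to 3 (valence 4) → 1 H
  atom 12: C, bond orders sum to 4 (valence 4) → 0 H
  atom 13: Cl (halogen, monovalent) → 0 H
  atom 14: C, bond orders sum to 4 (valence 4) → 0 H
  atom 15: C, bond orders sum to 3 (valence 4) → 1 H
  atom 16: C, bond orders sum to 4 (valence 4) → 0 H
  atom 17: O, bond orders sum to 2 (valence 2) → 0 H
  atom 18: O, bond orders sum to 2 (valence 2) → 0 H
  atom 19: C, bond orders sum to 1 (valence 4) → 3 H
Totals → C:14, H:10, Br:1, Cl:1, O:3.
In Hill order: C14H10BrClO3.

C14H10BrClO3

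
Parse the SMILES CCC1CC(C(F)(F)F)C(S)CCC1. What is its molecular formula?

Walk through each heavy atom and fill implicit hydrogens from standard valence (C 4, N 3, O 2, S 2, halogen 1):
  atom 1: C, bond orders sum to 1 (valence 4) → 3 H
  atom 2: C, bond orders sum to 2 (valence 4) → 2 H
  atom 3: C, bond orders sum to 3 (valence 4) → 1 H
  atom 4: C, bond orders sum to 2 (valence 4) → 2 H
  atom 5: C, bond orders sum to 3 (valence 4) → 1 H
  atom 6: C, bond orders sum to 4 (valence 4) → 0 H
  atom 7: F (halogen, monovalent) → 0 H
  atom 8: F (halogen, monovalent) → 0 H
  atom 9: F (halogen, monovalent) → 0 H
  atom 10: C, bond orders sum to 3 (valence 4) → 1 H
  atom 11: S, bond orders sum to 1 (valence 2) → 1 H
  atom 12: C, bond orders sum to 2 (valence 4) → 2 H
  atom 13: C, bond orders sum to 2 (valence 4) → 2 H
  atom 14: C, bond orders sum to 2 (valence 4) → 2 H
Totals → C:10, H:17, F:3, S:1.
In Hill order: C10H17F3S.

C10H17F3S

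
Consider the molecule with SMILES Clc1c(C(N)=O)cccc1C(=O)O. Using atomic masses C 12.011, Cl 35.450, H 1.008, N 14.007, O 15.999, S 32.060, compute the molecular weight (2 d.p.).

First, the molecular formula is C8H6ClNO3 (counting implicit H from valence).
  C: 8 × 12.011 = 96.088
  Cl: 1 × 35.450 = 35.450
  H: 6 × 1.008 = 6.048
  N: 1 × 14.007 = 14.007
  O: 3 × 15.999 = 47.997
Sum: 8×12.011 + 1×35.450 + 6×1.008 + 1×14.007 + 3×15.999 = 199.590 → 199.59 g/mol.

199.59 g/mol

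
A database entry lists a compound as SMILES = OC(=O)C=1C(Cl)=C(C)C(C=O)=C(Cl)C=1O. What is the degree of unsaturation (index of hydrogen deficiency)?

6

Molecular formula: C9H6Cl2O4.
DoU = (2C + 2 + N − H − X) / 2, where X is the halogen count and O/S are ignored.
    = (2·9 + 2 + 0 − 6 − 2) / 2 = 12 / 2 = 6.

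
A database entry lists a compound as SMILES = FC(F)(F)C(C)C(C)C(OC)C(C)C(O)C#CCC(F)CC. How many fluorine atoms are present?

Scan the SMILES for F atoms (remember two-letter symbols like Cl and Br are single atoms).
Fluorine count: 4.

4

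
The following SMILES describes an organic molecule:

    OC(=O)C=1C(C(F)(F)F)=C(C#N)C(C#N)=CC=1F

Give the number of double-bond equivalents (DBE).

9

Molecular formula: C10H2F4N2O2.
DoU = (2C + 2 + N − H − X) / 2, where X is the halogen count and O/S are ignored.
    = (2·10 + 2 + 2 − 2 − 4) / 2 = 18 / 2 = 9.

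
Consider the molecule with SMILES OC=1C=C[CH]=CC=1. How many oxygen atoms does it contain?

1

Scan the SMILES for O atoms (remember two-letter symbols like Cl and Br are single atoms).
Oxygen count: 1.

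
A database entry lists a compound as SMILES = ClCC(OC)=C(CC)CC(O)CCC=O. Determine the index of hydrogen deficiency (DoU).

2

Degree of unsaturation = (number of rings) + (number of π bonds).
Ring closures in the SMILES: 0.
π bonds: 2 double bonds (each 1 DoU) → 2 DoU from unsaturation.
Total DoU = 0 + 2 = 2.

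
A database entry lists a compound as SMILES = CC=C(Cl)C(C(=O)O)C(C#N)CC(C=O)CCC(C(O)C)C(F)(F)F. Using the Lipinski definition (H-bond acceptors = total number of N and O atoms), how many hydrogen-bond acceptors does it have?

N atoms: 1; O atoms: 4.
Lipinski HBA = 1 + 4 = 5.

5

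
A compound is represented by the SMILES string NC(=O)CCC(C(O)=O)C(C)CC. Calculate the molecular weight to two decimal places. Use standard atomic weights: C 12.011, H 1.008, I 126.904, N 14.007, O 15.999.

187.24 g/mol

First, the molecular formula is C9H17NO3 (counting implicit H from valence).
  C: 9 × 12.011 = 108.099
  H: 17 × 1.008 = 17.136
  N: 1 × 14.007 = 14.007
  O: 3 × 15.999 = 47.997
Sum: 9×12.011 + 17×1.008 + 1×14.007 + 3×15.999 = 187.239 → 187.24 g/mol.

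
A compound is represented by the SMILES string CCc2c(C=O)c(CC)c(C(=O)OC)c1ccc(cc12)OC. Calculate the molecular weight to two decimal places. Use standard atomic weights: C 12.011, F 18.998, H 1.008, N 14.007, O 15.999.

First, the molecular formula is C18H20O4 (counting implicit H from valence).
  C: 18 × 12.011 = 216.198
  H: 20 × 1.008 = 20.160
  O: 4 × 15.999 = 63.996
Sum: 18×12.011 + 20×1.008 + 4×15.999 = 300.354 → 300.35 g/mol.

300.35 g/mol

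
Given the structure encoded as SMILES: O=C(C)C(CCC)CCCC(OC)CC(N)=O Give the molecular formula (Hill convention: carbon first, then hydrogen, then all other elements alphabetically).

C13H25NO3

Walk through each heavy atom and fill implicit hydrogens from standard valence (C 4, N 3, O 2, S 2, halogen 1):
  atom 1: O, bond orders sum to 2 (valence 2) → 0 H
  atom 2: C, bond orders sum to 4 (valence 4) → 0 H
  atom 3: C, bond orders sum to 1 (valence 4) → 3 H
  atom 4: C, bond orders sum to 3 (valence 4) → 1 H
  atom 5: C, bond orders sum to 2 (valence 4) → 2 H
  atom 6: C, bond orders sum to 2 (valence 4) → 2 H
  atom 7: C, bond orders sum to 1 (valence 4) → 3 H
  atom 8: C, bond orders sum to 2 (valence 4) → 2 H
  atom 9: C, bond orders sum to 2 (valence 4) → 2 H
  atom 10: C, bond orders sum to 2 (valence 4) → 2 H
  atom 11: C, bond orders sum to 3 (valence 4) → 1 H
  atom 12: O, bond orders sum to 2 (valence 2) → 0 H
  atom 13: C, bond orders sum to 1 (valence 4) → 3 H
  atom 14: C, bond orders sum to 2 (valence 4) → 2 H
  atom 15: C, bond orders sum to 4 (valence 4) → 0 H
  atom 16: N, bond orders sum to 1 (valence 3) → 2 H
  atom 17: O, bond orders sum to 2 (valence 2) → 0 H
Totals → C:13, H:25, N:1, O:3.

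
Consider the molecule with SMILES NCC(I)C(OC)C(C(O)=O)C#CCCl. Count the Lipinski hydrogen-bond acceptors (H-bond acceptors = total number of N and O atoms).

N atoms: 1; O atoms: 3.
Lipinski HBA = 1 + 3 = 4.

4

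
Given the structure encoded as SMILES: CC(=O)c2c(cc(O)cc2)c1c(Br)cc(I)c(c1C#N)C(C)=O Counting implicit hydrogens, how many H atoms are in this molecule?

11

Walk through each heavy atom and fill implicit hydrogens from standard valence (C 4, N 3, O 2, S 2, halogen 1); for lowercase aromatic atoms, an aromatic c carries 1 H when it has two neighbours and 0 H with three, and aromatic n carries 0 H:
  atom 1: C, bond orders sum to 1 (valence 4) → 3 H
  atom 2: C, bond orders sum to 4 (valence 4) → 0 H
  atom 3: O, bond orders sum to 2 (valence 2) → 0 H
  atom 4: aromatic c, 3 neighbours → 0 H
  atom 5: aromatic c, 3 neighbours → 0 H
  atom 6: aromatic c, 2 neighbours → 1 H
  atom 7: aromatic c, 3 neighbours → 0 H
  atom 8: O, bond orders sum to 1 (valence 2) → 1 H
  atom 9: aromatic c, 2 neighbours → 1 H
  atom 10: aromatic c, 2 neighbours → 1 H
  atom 11: aromatic c, 3 neighbours → 0 H
  atom 12: aromatic c, 3 neighbours → 0 H
  atom 13: Br (halogen, monovalent) → 0 H
  atom 14: aromatic c, 2 neighbours → 1 H
  atom 15: aromatic c, 3 neighbours → 0 H
  atom 16: I (halogen, monovalent) → 0 H
  atom 17: aromatic c, 3 neighbours → 0 H
  atom 18: aromatic c, 3 neighbours → 0 H
  atom 19: C, bond orders sum to 4 (valence 4) → 0 H
  atom 20: N, bond orders sum to 3 (valence 3) → 0 H
  atom 21: C, bond orders sum to 4 (valence 4) → 0 H
  atom 22: C, bond orders sum to 1 (valence 4) → 3 H
  atom 23: O, bond orders sum to 2 (valence 2) → 0 H
Total hydrogens: 11.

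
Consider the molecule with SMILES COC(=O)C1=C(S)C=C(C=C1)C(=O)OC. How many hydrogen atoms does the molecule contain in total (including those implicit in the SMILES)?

10

Walk through each heavy atom and fill implicit hydrogens from standard valence (C 4, N 3, O 2, S 2, halogen 1):
  atom 1: C, bond orders sum to 1 (valence 4) → 3 H
  atom 2: O, bond orders sum to 2 (valence 2) → 0 H
  atom 3: C, bond orders sum to 4 (valence 4) → 0 H
  atom 4: O, bond orders sum to 2 (valence 2) → 0 H
  atom 5: C, bond orders sum to 4 (valence 4) → 0 H
  atom 6: C, bond orders sum to 4 (valence 4) → 0 H
  atom 7: S, bond orders sum to 1 (valence 2) → 1 H
  atom 8: C, bond orders sum to 3 (valence 4) → 1 H
  atom 9: C, bond orders sum to 4 (valence 4) → 0 H
  atom 10: C, bond orders sum to 3 (valence 4) → 1 H
  atom 11: C, bond orders sum to 3 (valence 4) → 1 H
  atom 12: C, bond orders sum to 4 (valence 4) → 0 H
  atom 13: O, bond orders sum to 2 (valence 2) → 0 H
  atom 14: O, bond orders sum to 2 (valence 2) → 0 H
  atom 15: C, bond orders sum to 1 (valence 4) → 3 H
Total hydrogens: 10.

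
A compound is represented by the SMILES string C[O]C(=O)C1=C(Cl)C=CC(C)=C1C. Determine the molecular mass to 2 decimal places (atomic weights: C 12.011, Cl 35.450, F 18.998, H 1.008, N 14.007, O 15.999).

First, the molecular formula is C10H11ClO2 (counting implicit H from valence).
  C: 10 × 12.011 = 120.110
  Cl: 1 × 35.450 = 35.450
  H: 11 × 1.008 = 11.088
  O: 2 × 15.999 = 31.998
Sum: 10×12.011 + 1×35.450 + 11×1.008 + 2×15.999 = 198.646 → 198.65 g/mol.

198.65 g/mol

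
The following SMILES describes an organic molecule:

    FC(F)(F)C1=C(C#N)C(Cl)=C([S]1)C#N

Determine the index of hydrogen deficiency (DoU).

7

Molecular formula: C7ClF3N2S.
DoU = (2C + 2 + N − H − X) / 2, where X is the halogen count and O/S are ignored.
    = (2·7 + 2 + 2 − 0 − 4) / 2 = 14 / 2 = 7.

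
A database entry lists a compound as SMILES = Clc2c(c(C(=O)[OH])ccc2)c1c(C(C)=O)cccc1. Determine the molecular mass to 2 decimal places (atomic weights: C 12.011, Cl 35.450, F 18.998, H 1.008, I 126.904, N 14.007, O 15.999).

First, the molecular formula is C15H11ClO3 (counting implicit H from valence).
  C: 15 × 12.011 = 180.165
  Cl: 1 × 35.450 = 35.450
  H: 11 × 1.008 = 11.088
  O: 3 × 15.999 = 47.997
Sum: 15×12.011 + 1×35.450 + 11×1.008 + 3×15.999 = 274.700 → 274.70 g/mol.

274.70 g/mol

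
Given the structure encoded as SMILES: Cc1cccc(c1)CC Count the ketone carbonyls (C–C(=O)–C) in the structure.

0

Scan the SMILES for the ketone motif — none present.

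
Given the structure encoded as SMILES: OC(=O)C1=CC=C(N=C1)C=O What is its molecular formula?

Walk through each heavy atom and fill implicit hydrogens from standard valence (C 4, N 3, O 2, S 2, halogen 1):
  atom 1: O, bond orders sum to 1 (valence 2) → 1 H
  atom 2: C, bond orders sum to 4 (valence 4) → 0 H
  atom 3: O, bond orders sum to 2 (valence 2) → 0 H
  atom 4: C, bond orders sum to 4 (valence 4) → 0 H
  atom 5: C, bond orders sum to 3 (valence 4) → 1 H
  atom 6: C, bond orders sum to 3 (valence 4) → 1 H
  atom 7: C, bond orders sum to 4 (valence 4) → 0 H
  atom 8: N, bond orders sum to 3 (valence 3) → 0 H
  atom 9: C, bond orders sum to 3 (valence 4) → 1 H
  atom 10: C, bond orders sum to 3 (valence 4) → 1 H
  atom 11: O, bond orders sum to 2 (valence 2) → 0 H
Totals → C:7, H:5, N:1, O:3.

C7H5NO3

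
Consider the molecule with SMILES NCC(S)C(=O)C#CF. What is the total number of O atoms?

Scan the SMILES for O atoms (remember two-letter symbols like Cl and Br are single atoms).
Oxygen count: 1.

1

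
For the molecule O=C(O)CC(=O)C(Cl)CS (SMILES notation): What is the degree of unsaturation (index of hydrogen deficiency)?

2

Molecular formula: C5H7ClO3S.
DoU = (2C + 2 + N − H − X) / 2, where X is the halogen count and O/S are ignored.
    = (2·5 + 2 + 0 − 7 − 1) / 2 = 4 / 2 = 2.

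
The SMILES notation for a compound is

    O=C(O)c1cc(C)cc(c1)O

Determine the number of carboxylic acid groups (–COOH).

1

The carboxylic acid motif appears at heavy-atom position 2 in the SMILES.
Other groups present: 1 hydroxyl.
Carboxylic acid count: 1.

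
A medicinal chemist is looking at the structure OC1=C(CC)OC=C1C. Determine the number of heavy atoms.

9

Every atom symbol written in the SMILES (organic subset) is one heavy atom; implicit H are not written.
Heavy atoms by element → C:7, O:2.
Total: 9.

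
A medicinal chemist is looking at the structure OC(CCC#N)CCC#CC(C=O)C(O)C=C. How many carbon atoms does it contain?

Count every carbon token in the SMILES (each C, including those in ring-closure positions and inside branches).
Carbon count: 13.

13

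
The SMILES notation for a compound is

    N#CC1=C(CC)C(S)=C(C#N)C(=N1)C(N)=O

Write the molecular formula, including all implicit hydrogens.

Walk through each heavy atom and fill implicit hydrogens from standard valence (C 4, N 3, O 2, S 2, halogen 1):
  atom 1: N, bond orders sum to 3 (valence 3) → 0 H
  atom 2: C, bond orders sum to 4 (valence 4) → 0 H
  atom 3: C, bond orders sum to 4 (valence 4) → 0 H
  atom 4: C, bond orders sum to 4 (valence 4) → 0 H
  atom 5: C, bond orders sum to 2 (valence 4) → 2 H
  atom 6: C, bond orders sum to 1 (valence 4) → 3 H
  atom 7: C, bond orders sum to 4 (valence 4) → 0 H
  atom 8: S, bond orders sum to 1 (valence 2) → 1 H
  atom 9: C, bond orders sum to 4 (valence 4) → 0 H
  atom 10: C, bond orders sum to 4 (valence 4) → 0 H
  atom 11: N, bond orders sum to 3 (valence 3) → 0 H
  atom 12: C, bond orders sum to 4 (valence 4) → 0 H
  atom 13: N, bond orders sum to 3 (valence 3) → 0 H
  atom 14: C, bond orders sum to 4 (valence 4) → 0 H
  atom 15: N, bond orders sum to 1 (valence 3) → 2 H
  atom 16: O, bond orders sum to 2 (valence 2) → 0 H
Totals → C:10, H:8, N:4, O:1, S:1.

C10H8N4OS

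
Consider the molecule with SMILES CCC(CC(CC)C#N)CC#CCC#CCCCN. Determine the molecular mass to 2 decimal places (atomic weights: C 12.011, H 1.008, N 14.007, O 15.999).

258.41 g/mol

First, the molecular formula is C17H26N2 (counting implicit H from valence).
  C: 17 × 12.011 = 204.187
  H: 26 × 1.008 = 26.208
  N: 2 × 14.007 = 28.014
Sum: 17×12.011 + 26×1.008 + 2×14.007 = 258.409 → 258.41 g/mol.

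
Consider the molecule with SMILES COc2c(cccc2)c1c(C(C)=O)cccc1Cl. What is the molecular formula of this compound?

C15H13ClO2

Walk through each heavy atom and fill implicit hydrogens from standard valence (C 4, N 3, O 2, S 2, halogen 1); for lowercase aromatic atoms, an aromatic c carries 1 H when it has two neighbours and 0 H with three, and aromatic n carries 0 H:
  atom 1: C, bond orders sum to 1 (valence 4) → 3 H
  atom 2: O, bond orders sum to 2 (valence 2) → 0 H
  atom 3: aromatic c, 3 neighbours → 0 H
  atom 4: aromatic c, 3 neighbours → 0 H
  atom 5: aromatic c, 2 neighbours → 1 H
  atom 6: aromatic c, 2 neighbours → 1 H
  atom 7: aromatic c, 2 neighbours → 1 H
  atom 8: aromatic c, 2 neighbours → 1 H
  atom 9: aromatic c, 3 neighbours → 0 H
  atom 10: aromatic c, 3 neighbours → 0 H
  atom 11: C, bond orders sum to 4 (valence 4) → 0 H
  atom 12: C, bond orders sum to 1 (valence 4) → 3 H
  atom 13: O, bond orders sum to 2 (valence 2) → 0 H
  atom 14: aromatic c, 2 neighbours → 1 H
  atom 15: aromatic c, 2 neighbours → 1 H
  atom 16: aromatic c, 2 neighbours → 1 H
  atom 17: aromatic c, 3 neighbours → 0 H
  atom 18: Cl (halogen, monovalent) → 0 H
Totals → C:15, H:13, Cl:1, O:2.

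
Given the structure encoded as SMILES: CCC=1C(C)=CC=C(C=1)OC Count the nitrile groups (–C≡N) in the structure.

Scan the SMILES for the nitrile motif — none present.
Groups that are present: 1 ether.

0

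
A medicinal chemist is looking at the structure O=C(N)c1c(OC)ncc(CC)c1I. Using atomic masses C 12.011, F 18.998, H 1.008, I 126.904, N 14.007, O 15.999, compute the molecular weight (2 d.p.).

306.10 g/mol

First, the molecular formula is C9H11IN2O2 (counting implicit H from valence).
  C: 9 × 12.011 = 108.099
  H: 11 × 1.008 = 11.088
  I: 1 × 126.904 = 126.904
  N: 2 × 14.007 = 28.014
  O: 2 × 15.999 = 31.998
Sum: 9×12.011 + 11×1.008 + 1×126.904 + 2×14.007 + 2×15.999 = 306.103 → 306.10 g/mol.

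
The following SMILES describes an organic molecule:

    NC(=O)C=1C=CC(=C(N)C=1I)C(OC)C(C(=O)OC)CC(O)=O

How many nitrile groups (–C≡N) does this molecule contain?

Scan the SMILES for the nitrile motif — none present.
Groups that are present: 1 amide, 1 carboxylic acid, 1 ester, 1 ether, 1 primary amine.

0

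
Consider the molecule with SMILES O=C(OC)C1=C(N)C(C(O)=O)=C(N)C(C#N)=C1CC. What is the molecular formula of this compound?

Walk through each heavy atom and fill implicit hydrogens from standard valence (C 4, N 3, O 2, S 2, halogen 1):
  atom 1: O, bond orders sum to 2 (valence 2) → 0 H
  atom 2: C, bond orders sum to 4 (valence 4) → 0 H
  atom 3: O, bond orders sum to 2 (valence 2) → 0 H
  atom 4: C, bond orders sum to 1 (valence 4) → 3 H
  atom 5: C, bond orders sum to 4 (valence 4) → 0 H
  atom 6: C, bond orders sum to 4 (valence 4) → 0 H
  atom 7: N, bond orders sum to 1 (valence 3) → 2 H
  atom 8: C, bond orders sum to 4 (valence 4) → 0 H
  atom 9: C, bond orders sum to 4 (valence 4) → 0 H
  atom 10: O, bond orders sum to 1 (valence 2) → 1 H
  atom 11: O, bond orders sum to 2 (valence 2) → 0 H
  atom 12: C, bond orders sum to 4 (valence 4) → 0 H
  atom 13: N, bond orders sum to 1 (valence 3) → 2 H
  atom 14: C, bond orders sum to 4 (valence 4) → 0 H
  atom 15: C, bond orders sum to 4 (valence 4) → 0 H
  atom 16: N, bond orders sum to 3 (valence 3) → 0 H
  atom 17: C, bond orders sum to 4 (valence 4) → 0 H
  atom 18: C, bond orders sum to 2 (valence 4) → 2 H
  atom 19: C, bond orders sum to 1 (valence 4) → 3 H
Totals → C:12, H:13, N:3, O:4.
In Hill order: C12H13N3O4.

C12H13N3O4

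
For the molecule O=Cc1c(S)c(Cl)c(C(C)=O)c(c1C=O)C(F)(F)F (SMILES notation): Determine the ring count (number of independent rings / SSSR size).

In SMILES, each pair of matching ring-closure digits denotes one ring-closing bond; the number of such bonds equals the number of independent rings.
Ring-closure bonds here: 1.

1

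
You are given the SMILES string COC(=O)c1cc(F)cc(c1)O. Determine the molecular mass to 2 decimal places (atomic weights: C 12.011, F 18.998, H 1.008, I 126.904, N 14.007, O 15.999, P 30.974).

170.14 g/mol

First, the molecular formula is C8H7FO3 (counting implicit H from valence).
  C: 8 × 12.011 = 96.088
  F: 1 × 18.998 = 18.998
  H: 7 × 1.008 = 7.056
  O: 3 × 15.999 = 47.997
Sum: 8×12.011 + 1×18.998 + 7×1.008 + 3×15.999 = 170.139 → 170.14 g/mol.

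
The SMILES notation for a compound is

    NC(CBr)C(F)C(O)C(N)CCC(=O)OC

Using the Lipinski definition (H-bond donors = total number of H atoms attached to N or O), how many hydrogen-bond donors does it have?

5

Donors: find every N or O and count the H atoms it carries.
  atom 1 (N): bond orders sum to 1 → 2 H
  atom 8 (O): bond orders sum to 1 → 1 H
  atom 10 (N): bond orders sum to 1 → 2 H
  atom 14 (O): bond orders sum to 2 → 0 H
  atom 15 (O): bond orders sum to 2 → 0 H
Lipinski HBD = 5.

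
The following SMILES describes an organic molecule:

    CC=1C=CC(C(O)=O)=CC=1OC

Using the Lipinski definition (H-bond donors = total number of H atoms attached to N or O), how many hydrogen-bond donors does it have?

1

Donors: find every N or O and count the H atoms it carries.
  atom 7 (O): bond orders sum to 1 → 1 H
  atom 8 (O): bond orders sum to 2 → 0 H
  atom 11 (O): bond orders sum to 2 → 0 H
Lipinski HBD = 1.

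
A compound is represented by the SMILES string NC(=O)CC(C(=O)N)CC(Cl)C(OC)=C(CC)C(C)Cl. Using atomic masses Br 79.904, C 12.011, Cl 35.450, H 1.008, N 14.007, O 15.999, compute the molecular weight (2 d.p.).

First, the molecular formula is C13H22Cl2N2O3 (counting implicit H from valence).
  C: 13 × 12.011 = 156.143
  Cl: 2 × 35.450 = 70.900
  H: 22 × 1.008 = 22.176
  N: 2 × 14.007 = 28.014
  O: 3 × 15.999 = 47.997
Sum: 13×12.011 + 2×35.450 + 22×1.008 + 2×14.007 + 3×15.999 = 325.230 → 325.23 g/mol.

325.23 g/mol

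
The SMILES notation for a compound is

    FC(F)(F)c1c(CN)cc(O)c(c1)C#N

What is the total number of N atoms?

2

Scan the SMILES for N atoms (remember two-letter symbols like Cl and Br are single atoms).
Nitrogen count: 2.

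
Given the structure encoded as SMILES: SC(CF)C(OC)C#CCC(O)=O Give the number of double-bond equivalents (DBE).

Degree of unsaturation = (number of rings) + (number of π bonds).
Ring closures in the SMILES: 0.
π bonds: 1 double bond (each 1 DoU), 1 triple bond (each 2 DoU) → 3 DoU from unsaturation.
Total DoU = 0 + 3 = 3.

3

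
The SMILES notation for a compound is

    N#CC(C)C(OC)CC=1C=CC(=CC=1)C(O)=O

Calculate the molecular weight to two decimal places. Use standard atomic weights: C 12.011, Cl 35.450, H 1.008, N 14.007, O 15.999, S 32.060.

233.27 g/mol

First, the molecular formula is C13H15NO3 (counting implicit H from valence).
  C: 13 × 12.011 = 156.143
  H: 15 × 1.008 = 15.120
  N: 1 × 14.007 = 14.007
  O: 3 × 15.999 = 47.997
Sum: 13×12.011 + 15×1.008 + 1×14.007 + 3×15.999 = 233.267 → 233.27 g/mol.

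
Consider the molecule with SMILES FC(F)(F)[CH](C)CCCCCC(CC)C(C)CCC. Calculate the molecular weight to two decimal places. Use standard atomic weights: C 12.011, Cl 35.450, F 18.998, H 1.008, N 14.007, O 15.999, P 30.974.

First, the molecular formula is C16H31F3 (counting implicit H from valence).
  C: 16 × 12.011 = 192.176
  F: 3 × 18.998 = 56.994
  H: 31 × 1.008 = 31.248
Sum: 16×12.011 + 3×18.998 + 31×1.008 = 280.418 → 280.42 g/mol.

280.42 g/mol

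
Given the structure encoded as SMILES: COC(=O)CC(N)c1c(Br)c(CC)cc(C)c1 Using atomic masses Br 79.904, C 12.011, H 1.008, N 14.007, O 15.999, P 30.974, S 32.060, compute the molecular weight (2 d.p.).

First, the molecular formula is C13H18BrNO2 (counting implicit H from valence).
  Br: 1 × 79.904 = 79.904
  C: 13 × 12.011 = 156.143
  H: 18 × 1.008 = 18.144
  N: 1 × 14.007 = 14.007
  O: 2 × 15.999 = 31.998
Sum: 1×79.904 + 13×12.011 + 18×1.008 + 1×14.007 + 2×15.999 = 300.196 → 300.20 g/mol.

300.20 g/mol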